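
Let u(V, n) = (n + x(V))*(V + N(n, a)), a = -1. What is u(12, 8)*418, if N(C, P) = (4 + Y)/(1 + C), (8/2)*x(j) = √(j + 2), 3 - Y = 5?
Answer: 367840/9 + 11495*√14/9 ≈ 45650.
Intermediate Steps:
Y = -2 (Y = 3 - 1*5 = 3 - 5 = -2)
x(j) = √(2 + j)/4 (x(j) = √(j + 2)/4 = √(2 + j)/4)
N(C, P) = 2/(1 + C) (N(C, P) = (4 - 2)/(1 + C) = 2/(1 + C))
u(V, n) = (V + 2/(1 + n))*(n + √(2 + V)/4) (u(V, n) = (n + √(2 + V)/4)*(V + 2/(1 + n)) = (V + 2/(1 + n))*(n + √(2 + V)/4))
u(12, 8)*418 = ((2*√(2 + 12) + 8*8 + 12*(1 + 8)*(√(2 + 12) + 4*8))/(4*(1 + 8)))*418 = ((¼)*(2*√14 + 64 + 12*9*(√14 + 32))/9)*418 = ((¼)*(⅑)*(2*√14 + 64 + 12*9*(32 + √14)))*418 = ((¼)*(⅑)*(2*√14 + 64 + (3456 + 108*√14)))*418 = ((¼)*(⅑)*(3520 + 110*√14))*418 = (880/9 + 55*√14/18)*418 = 367840/9 + 11495*√14/9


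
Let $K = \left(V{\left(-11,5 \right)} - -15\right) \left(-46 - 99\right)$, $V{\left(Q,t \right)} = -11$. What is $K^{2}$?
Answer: $336400$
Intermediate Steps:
$K = -580$ ($K = \left(-11 - -15\right) \left(-46 - 99\right) = \left(-11 + 15\right) \left(-145\right) = 4 \left(-145\right) = -580$)
$K^{2} = \left(-580\right)^{2} = 336400$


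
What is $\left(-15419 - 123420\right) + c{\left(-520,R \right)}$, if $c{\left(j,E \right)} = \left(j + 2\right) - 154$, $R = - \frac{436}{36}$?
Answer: $-139511$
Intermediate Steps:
$R = - \frac{109}{9}$ ($R = \left(-436\right) \frac{1}{36} = - \frac{109}{9} \approx -12.111$)
$c{\left(j,E \right)} = -152 + j$ ($c{\left(j,E \right)} = \left(2 + j\right) - 154 = -152 + j$)
$\left(-15419 - 123420\right) + c{\left(-520,R \right)} = \left(-15419 - 123420\right) - 672 = -138839 - 672 = -139511$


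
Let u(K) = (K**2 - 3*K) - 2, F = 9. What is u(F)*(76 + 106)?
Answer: 9464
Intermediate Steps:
u(K) = -2 + K**2 - 3*K
u(F)*(76 + 106) = (-2 + 9**2 - 3*9)*(76 + 106) = (-2 + 81 - 27)*182 = 52*182 = 9464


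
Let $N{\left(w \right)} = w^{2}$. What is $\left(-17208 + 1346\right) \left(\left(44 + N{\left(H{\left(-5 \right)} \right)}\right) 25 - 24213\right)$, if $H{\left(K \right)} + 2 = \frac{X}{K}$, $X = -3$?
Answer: $365841168$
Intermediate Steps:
$H{\left(K \right)} = -2 - \frac{3}{K}$
$\left(-17208 + 1346\right) \left(\left(44 + N{\left(H{\left(-5 \right)} \right)}\right) 25 - 24213\right) = \left(-17208 + 1346\right) \left(\left(44 + \left(-2 - \frac{3}{-5}\right)^{2}\right) 25 - 24213\right) = - 15862 \left(\left(44 + \left(-2 - - \frac{3}{5}\right)^{2}\right) 25 - 24213\right) = - 15862 \left(\left(44 + \left(-2 + \frac{3}{5}\right)^{2}\right) 25 - 24213\right) = - 15862 \left(\left(44 + \left(- \frac{7}{5}\right)^{2}\right) 25 - 24213\right) = - 15862 \left(\left(44 + \frac{49}{25}\right) 25 - 24213\right) = - 15862 \left(\frac{1149}{25} \cdot 25 - 24213\right) = - 15862 \left(1149 - 24213\right) = \left(-15862\right) \left(-23064\right) = 365841168$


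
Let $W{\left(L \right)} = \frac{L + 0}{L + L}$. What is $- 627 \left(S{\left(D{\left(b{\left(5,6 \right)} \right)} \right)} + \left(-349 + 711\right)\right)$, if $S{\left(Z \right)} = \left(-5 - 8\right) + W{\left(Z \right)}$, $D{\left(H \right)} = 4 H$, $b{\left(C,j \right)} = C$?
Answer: $- \frac{438273}{2} \approx -2.1914 \cdot 10^{5}$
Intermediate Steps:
$W{\left(L \right)} = \frac{1}{2}$ ($W{\left(L \right)} = \frac{L}{2 L} = L \frac{1}{2 L} = \frac{1}{2}$)
$S{\left(Z \right)} = - \frac{25}{2}$ ($S{\left(Z \right)} = \left(-5 - 8\right) + \frac{1}{2} = -13 + \frac{1}{2} = - \frac{25}{2}$)
$- 627 \left(S{\left(D{\left(b{\left(5,6 \right)} \right)} \right)} + \left(-349 + 711\right)\right) = - 627 \left(- \frac{25}{2} + \left(-349 + 711\right)\right) = - 627 \left(- \frac{25}{2} + 362\right) = \left(-627\right) \frac{699}{2} = - \frac{438273}{2}$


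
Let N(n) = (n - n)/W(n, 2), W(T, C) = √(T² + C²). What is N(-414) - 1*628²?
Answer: -394384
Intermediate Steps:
W(T, C) = √(C² + T²)
N(n) = 0 (N(n) = (n - n)/(√(2² + n²)) = 0/(√(4 + n²)) = 0/√(4 + n²) = 0)
N(-414) - 1*628² = 0 - 1*628² = 0 - 1*394384 = 0 - 394384 = -394384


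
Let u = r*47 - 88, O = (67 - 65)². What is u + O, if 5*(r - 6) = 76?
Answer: 4562/5 ≈ 912.40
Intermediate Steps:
r = 106/5 (r = 6 + (⅕)*76 = 6 + 76/5 = 106/5 ≈ 21.200)
O = 4 (O = 2² = 4)
u = 4542/5 (u = (106/5)*47 - 88 = 4982/5 - 88 = 4542/5 ≈ 908.40)
u + O = 4542/5 + 4 = 4562/5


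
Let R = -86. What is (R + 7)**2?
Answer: 6241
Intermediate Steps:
(R + 7)**2 = (-86 + 7)**2 = (-79)**2 = 6241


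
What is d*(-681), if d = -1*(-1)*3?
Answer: -2043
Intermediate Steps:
d = 3 (d = 1*3 = 3)
d*(-681) = 3*(-681) = -2043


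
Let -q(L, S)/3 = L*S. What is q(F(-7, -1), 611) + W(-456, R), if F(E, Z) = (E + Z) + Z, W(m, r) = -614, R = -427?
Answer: 15883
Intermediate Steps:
F(E, Z) = E + 2*Z
q(L, S) = -3*L*S
q(F(-7, -1), 611) + W(-456, R) = -3*(-7 + 2*(-1))*611 - 614 = -3*(-7 - 2)*611 - 614 = -3*(-9)*611 - 614 = 16497 - 614 = 15883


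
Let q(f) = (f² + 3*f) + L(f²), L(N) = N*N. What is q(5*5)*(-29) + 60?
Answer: -11348365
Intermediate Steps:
L(N) = N²
q(f) = f² + f⁴ + 3*f (q(f) = (f² + 3*f) + (f²)² = (f² + 3*f) + f⁴ = f² + f⁴ + 3*f)
q(5*5)*(-29) + 60 = ((5*5)*(3 + 5*5 + (5*5)³))*(-29) + 60 = (25*(3 + 25 + 25³))*(-29) + 60 = (25*(3 + 25 + 15625))*(-29) + 60 = (25*15653)*(-29) + 60 = 391325*(-29) + 60 = -11348425 + 60 = -11348365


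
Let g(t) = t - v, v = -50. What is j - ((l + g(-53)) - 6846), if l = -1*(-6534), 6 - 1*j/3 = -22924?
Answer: 69105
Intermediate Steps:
j = 68790 (j = 18 - 3*(-22924) = 18 + 68772 = 68790)
g(t) = 50 + t (g(t) = t - 1*(-50) = t + 50 = 50 + t)
l = 6534
j - ((l + g(-53)) - 6846) = 68790 - ((6534 + (50 - 53)) - 6846) = 68790 - ((6534 - 3) - 6846) = 68790 - (6531 - 6846) = 68790 - 1*(-315) = 68790 + 315 = 69105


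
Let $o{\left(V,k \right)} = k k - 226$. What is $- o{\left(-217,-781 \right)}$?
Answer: $-609735$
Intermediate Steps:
$o{\left(V,k \right)} = -226 + k^{2}$ ($o{\left(V,k \right)} = k^{2} - 226 = -226 + k^{2}$)
$- o{\left(-217,-781 \right)} = - (-226 + \left(-781\right)^{2}) = - (-226 + 609961) = \left(-1\right) 609735 = -609735$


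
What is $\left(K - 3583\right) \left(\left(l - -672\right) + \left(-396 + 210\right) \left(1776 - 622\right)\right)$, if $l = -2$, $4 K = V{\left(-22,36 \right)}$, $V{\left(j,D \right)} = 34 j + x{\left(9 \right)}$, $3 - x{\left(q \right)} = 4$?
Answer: $\frac{1613470947}{2} \approx 8.0674 \cdot 10^{8}$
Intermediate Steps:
$x{\left(q \right)} = -1$ ($x{\left(q \right)} = 3 - 4 = -1$)
$V{\left(j,D \right)} = -1 + 34 j$ ($V{\left(j,D \right)} = 34 j - 1 = -1 + 34 j$)
$K = - \frac{749}{4}$ ($K = \frac{-1 + 34 \left(-22\right)}{4} = \frac{-1 - 748}{4} = \frac{1}{4} \left(-749\right) = - \frac{749}{4} \approx -187.25$)
$\left(K - 3583\right) \left(\left(l - -672\right) + \left(-396 + 210\right) \left(1776 - 622\right)\right) = \left(- \frac{749}{4} - 3583\right) \left(\left(-2 - -672\right) + \left(-396 + 210\right) \left(1776 - 622\right)\right) = - \frac{15081 \left(\left(-2 + 672\right) - 214644\right)}{4} = - \frac{15081 \left(670 - 214644\right)}{4} = \left(- \frac{15081}{4}\right) \left(-213974\right) = \frac{1613470947}{2}$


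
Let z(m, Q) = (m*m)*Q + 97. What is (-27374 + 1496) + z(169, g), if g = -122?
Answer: -3510223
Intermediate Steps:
z(m, Q) = 97 + Q*m² (z(m, Q) = m²*Q + 97 = Q*m² + 97 = 97 + Q*m²)
(-27374 + 1496) + z(169, g) = (-27374 + 1496) + (97 - 122*169²) = -25878 + (97 - 122*28561) = -25878 + (97 - 3484442) = -25878 - 3484345 = -3510223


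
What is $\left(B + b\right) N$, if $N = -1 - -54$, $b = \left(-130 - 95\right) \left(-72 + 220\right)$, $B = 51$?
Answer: $-1762197$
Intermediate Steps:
$b = -33300$ ($b = \left(-225\right) 148 = -33300$)
$N = 53$ ($N = -1 + 54 = 53$)
$\left(B + b\right) N = \left(51 - 33300\right) 53 = \left(-33249\right) 53 = -1762197$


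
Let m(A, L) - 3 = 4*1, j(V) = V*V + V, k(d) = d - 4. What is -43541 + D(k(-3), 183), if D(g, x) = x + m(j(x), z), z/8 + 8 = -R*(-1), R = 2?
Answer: -43351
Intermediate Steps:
k(d) = -4 + d
j(V) = V + V² (j(V) = V² + V = V + V²)
z = -48 (z = -64 + 8*(-1*2*(-1)) = -64 + 8*(-2*(-1)) = -64 + 8*2 = -64 + 16 = -48)
m(A, L) = 7 (m(A, L) = 3 + 4*1 = 3 + 4 = 7)
D(g, x) = 7 + x (D(g, x) = x + 7 = 7 + x)
-43541 + D(k(-3), 183) = -43541 + (7 + 183) = -43541 + 190 = -43351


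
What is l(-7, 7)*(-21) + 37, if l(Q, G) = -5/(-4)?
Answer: 43/4 ≈ 10.750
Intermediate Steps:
l(Q, G) = 5/4 (l(Q, G) = -5*(-¼) = 5/4)
l(-7, 7)*(-21) + 37 = (5/4)*(-21) + 37 = -105/4 + 37 = 43/4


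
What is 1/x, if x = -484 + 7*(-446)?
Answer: -1/3606 ≈ -0.00027732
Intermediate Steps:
x = -3606 (x = -484 - 3122 = -3606)
1/x = 1/(-3606) = -1/3606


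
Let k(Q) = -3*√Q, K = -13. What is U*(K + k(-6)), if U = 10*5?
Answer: -650 - 150*I*√6 ≈ -650.0 - 367.42*I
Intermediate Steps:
U = 50
U*(K + k(-6)) = 50*(-13 - 3*I*√6) = -650 - 150*I*√6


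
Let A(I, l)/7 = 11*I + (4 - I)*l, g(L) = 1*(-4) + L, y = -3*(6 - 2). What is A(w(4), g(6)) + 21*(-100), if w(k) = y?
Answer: -2800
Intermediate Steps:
y = -12 (y = -3*4 = -12)
w(k) = -12
g(L) = -4 + L
A(I, l) = 77*I + 7*l*(4 - I) (A(I, l) = 7*(11*I + (4 - I)*l) = 7*(11*I + l*(4 - I)) = 77*I + 7*l*(4 - I))
A(w(4), g(6)) + 21*(-100) = (28*(-4 + 6) + 77*(-12) - 7*(-12)*(-4 + 6)) + 21*(-100) = (28*2 - 924 - 7*(-12)*2) - 2100 = (56 - 924 + 168) - 2100 = -700 - 2100 = -2800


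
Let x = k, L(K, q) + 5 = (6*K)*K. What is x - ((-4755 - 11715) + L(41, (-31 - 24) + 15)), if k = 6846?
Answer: 13235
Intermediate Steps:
L(K, q) = -5 + 6*K² (L(K, q) = -5 + (6*K)*K = -5 + 6*K²)
x = 6846
x - ((-4755 - 11715) + L(41, (-31 - 24) + 15)) = 6846 - ((-4755 - 11715) + (-5 + 6*41²)) = 6846 - (-16470 + (-5 + 6*1681)) = 6846 - (-16470 + (-5 + 10086)) = 6846 - (-16470 + 10081) = 6846 - 1*(-6389) = 6846 + 6389 = 13235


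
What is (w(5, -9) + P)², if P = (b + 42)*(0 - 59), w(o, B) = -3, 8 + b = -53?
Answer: 1249924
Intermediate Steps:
b = -61 (b = -8 - 53 = -61)
P = 1121 (P = (-61 + 42)*(0 - 59) = -19*(-59) = 1121)
(w(5, -9) + P)² = (-3 + 1121)² = 1118² = 1249924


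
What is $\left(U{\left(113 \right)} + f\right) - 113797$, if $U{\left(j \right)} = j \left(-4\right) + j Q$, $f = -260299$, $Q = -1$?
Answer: $-374661$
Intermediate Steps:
$U{\left(j \right)} = - 5 j$ ($U{\left(j \right)} = j \left(-4\right) + j \left(-1\right) = - 4 j - j = - 5 j$)
$\left(U{\left(113 \right)} + f\right) - 113797 = \left(\left(-5\right) 113 - 260299\right) - 113797 = \left(-565 - 260299\right) - 113797 = -260864 - 113797 = -374661$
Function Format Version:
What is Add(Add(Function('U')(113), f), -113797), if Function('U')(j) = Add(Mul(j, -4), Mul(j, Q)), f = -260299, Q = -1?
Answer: -374661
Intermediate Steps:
Function('U')(j) = Mul(-5, j) (Function('U')(j) = Add(Mul(j, -4), Mul(j, -1)) = Add(Mul(-4, j), Mul(-1, j)) = Mul(-5, j))
Add(Add(Function('U')(113), f), -113797) = Add(Add(Mul(-5, 113), -260299), -113797) = Add(Add(-565, -260299), -113797) = Add(-260864, -113797) = -374661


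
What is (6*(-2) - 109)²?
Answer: 14641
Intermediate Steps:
(6*(-2) - 109)² = (-12 - 109)² = (-121)² = 14641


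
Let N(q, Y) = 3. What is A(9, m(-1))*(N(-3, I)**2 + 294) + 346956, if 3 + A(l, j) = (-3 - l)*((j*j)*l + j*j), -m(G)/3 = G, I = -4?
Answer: 18807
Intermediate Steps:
m(G) = -3*G
A(l, j) = -3 + (-3 - l)*(j**2 + l*j**2) (A(l, j) = -3 + (-3 - l)*((j*j)*l + j*j) = -3 + (-3 - l)*(j**2*l + j**2) = -3 + (-3 - l)*(l*j**2 + j**2) = -3 + (-3 - l)*(j**2 + l*j**2))
A(9, m(-1))*(N(-3, I)**2 + 294) + 346956 = (-3 - 3*(-3*(-1))**2 - 1*(-3*(-1))**2*9**2 - 4*9*(-3*(-1))**2)*(3**2 + 294) + 346956 = (-3 - 3*3**2 - 1*3**2*81 - 4*9*3**2)*(9 + 294) + 346956 = (-3 - 3*9 - 1*9*81 - 4*9*9)*303 + 346956 = (-3 - 27 - 729 - 324)*303 + 346956 = -1083*303 + 346956 = -328149 + 346956 = 18807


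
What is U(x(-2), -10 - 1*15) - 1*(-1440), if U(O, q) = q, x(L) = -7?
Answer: 1415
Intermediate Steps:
U(x(-2), -10 - 1*15) - 1*(-1440) = (-10 - 1*15) - 1*(-1440) = (-10 - 15) + 1440 = -25 + 1440 = 1415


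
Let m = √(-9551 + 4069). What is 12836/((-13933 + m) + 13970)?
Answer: 474932/6851 - 12836*I*√5482/6851 ≈ 69.323 - 138.72*I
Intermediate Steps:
m = I*√5482 (m = √(-5482) = I*√5482 ≈ 74.041*I)
12836/((-13933 + m) + 13970) = 12836/((-13933 + I*√5482) + 13970) = 12836/(37 + I*√5482)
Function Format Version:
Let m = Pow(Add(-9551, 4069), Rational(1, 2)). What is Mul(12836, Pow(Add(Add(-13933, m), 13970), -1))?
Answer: Add(Rational(474932, 6851), Mul(Rational(-12836, 6851), I, Pow(5482, Rational(1, 2)))) ≈ Add(69.323, Mul(-138.72, I))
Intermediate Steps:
m = Mul(I, Pow(5482, Rational(1, 2))) (m = Pow(-5482, Rational(1, 2)) = Mul(I, Pow(5482, Rational(1, 2))) ≈ Mul(74.041, I))
Mul(12836, Pow(Add(Add(-13933, m), 13970), -1)) = Mul(12836, Pow(Add(Add(-13933, Mul(I, Pow(5482, Rational(1, 2)))), 13970), -1)) = Mul(12836, Pow(Add(37, Mul(I, Pow(5482, Rational(1, 2)))), -1))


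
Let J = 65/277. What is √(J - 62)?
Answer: 3*I*√526577/277 ≈ 7.8591*I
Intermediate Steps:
J = 65/277 (J = 65*(1/277) = 65/277 ≈ 0.23466)
√(J - 62) = √(65/277 - 62) = √(-17109/277) = 3*I*√526577/277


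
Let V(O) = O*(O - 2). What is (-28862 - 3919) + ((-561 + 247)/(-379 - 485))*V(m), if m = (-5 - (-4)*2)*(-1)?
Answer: -4719679/144 ≈ -32776.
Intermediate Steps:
m = -3 (m = (-5 - 1*(-8))*(-1) = (-5 + 8)*(-1) = 3*(-1) = -3)
V(O) = O*(-2 + O)
(-28862 - 3919) + ((-561 + 247)/(-379 - 485))*V(m) = (-28862 - 3919) + ((-561 + 247)/(-379 - 485))*(-3*(-2 - 3)) = -32781 + (-314/(-864))*(-3*(-5)) = -32781 - 314*(-1/864)*15 = -32781 + (157/432)*15 = -32781 + 785/144 = -4719679/144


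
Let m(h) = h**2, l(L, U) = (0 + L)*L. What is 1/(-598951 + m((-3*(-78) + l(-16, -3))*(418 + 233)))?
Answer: 1/101754021149 ≈ 9.8276e-12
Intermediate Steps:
l(L, U) = L**2 (l(L, U) = L*L = L**2)
1/(-598951 + m((-3*(-78) + l(-16, -3))*(418 + 233))) = 1/(-598951 + ((-3*(-78) + (-16)**2)*(418 + 233))**2) = 1/(-598951 + ((234 + 256)*651)**2) = 1/(-598951 + (490*651)**2) = 1/(-598951 + 318990**2) = 1/(-598951 + 101754620100) = 1/101754021149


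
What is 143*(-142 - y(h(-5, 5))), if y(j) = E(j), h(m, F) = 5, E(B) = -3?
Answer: -19877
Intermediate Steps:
y(j) = -3
143*(-142 - y(h(-5, 5))) = 143*(-142 - 1*(-3)) = 143*(-142 + 3) = 143*(-139) = -19877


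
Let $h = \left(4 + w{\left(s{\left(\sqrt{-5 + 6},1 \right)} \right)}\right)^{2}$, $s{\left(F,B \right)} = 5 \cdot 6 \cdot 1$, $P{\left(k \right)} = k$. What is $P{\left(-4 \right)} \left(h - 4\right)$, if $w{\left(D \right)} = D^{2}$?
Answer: $-3268848$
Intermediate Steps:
$s{\left(F,B \right)} = 30$ ($s{\left(F,B \right)} = 30 \cdot 1 = 30$)
$h = 817216$ ($h = \left(4 + 30^{2}\right)^{2} = \left(4 + 900\right)^{2} = 904^{2} = 817216$)
$P{\left(-4 \right)} \left(h - 4\right) = - 4 \left(817216 - 4\right) = \left(-4\right) 817212 = -3268848$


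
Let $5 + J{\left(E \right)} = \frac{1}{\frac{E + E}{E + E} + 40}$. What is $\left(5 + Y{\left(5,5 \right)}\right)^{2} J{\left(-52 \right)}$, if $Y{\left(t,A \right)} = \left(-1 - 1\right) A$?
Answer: $- \frac{5100}{41} \approx -124.39$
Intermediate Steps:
$Y{\left(t,A \right)} = - 2 A$
$J{\left(E \right)} = - \frac{204}{41}$ ($J{\left(E \right)} = -5 + \frac{1}{\frac{E + E}{E + E} + 40} = -5 + \frac{1}{\frac{2 E}{2 E} + 40} = -5 + \frac{1}{2 E \frac{1}{2 E} + 40} = -5 + \frac{1}{1 + 40} = -5 + \frac{1}{41} = - \frac{204}{41}$)
$\left(5 + Y{\left(5,5 \right)}\right)^{2} J{\left(-52 \right)} = \left(5 - 10\right)^{2} \left(- \frac{204}{41}\right) = \left(-5\right)^{2} \left(- \frac{204}{41}\right) = 25 \left(- \frac{204}{41}\right) = - \frac{5100}{41}$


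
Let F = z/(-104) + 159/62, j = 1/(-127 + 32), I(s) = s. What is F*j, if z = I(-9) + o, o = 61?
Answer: -64/2945 ≈ -0.021732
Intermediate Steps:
z = 52 (z = -9 + 61 = 52)
j = -1/95 (j = 1/(-95) = -1/95 ≈ -0.010526)
F = 64/31 (F = 52/(-104) + 159/62 = 52*(-1/104) + 159*(1/62) = -½ + 159/62 = 64/31 ≈ 2.0645)
F*j = (64/31)*(-1/95) = -64/2945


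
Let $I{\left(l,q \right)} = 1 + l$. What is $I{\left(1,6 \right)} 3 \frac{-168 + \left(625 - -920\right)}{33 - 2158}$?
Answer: $- \frac{486}{125} \approx -3.888$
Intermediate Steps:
$I{\left(1,6 \right)} 3 \frac{-168 + \left(625 - -920\right)}{33 - 2158} = \left(1 + 1\right) 3 \frac{-168 + \left(625 - -920\right)}{33 - 2158} = 2 \cdot 3 \frac{-168 + \left(625 + 920\right)}{-2125} = 6 \left(-168 + 1545\right) \left(- \frac{1}{2125}\right) = 6 \cdot 1377 \left(- \frac{1}{2125}\right) = 6 \left(- \frac{81}{125}\right) = - \frac{486}{125}$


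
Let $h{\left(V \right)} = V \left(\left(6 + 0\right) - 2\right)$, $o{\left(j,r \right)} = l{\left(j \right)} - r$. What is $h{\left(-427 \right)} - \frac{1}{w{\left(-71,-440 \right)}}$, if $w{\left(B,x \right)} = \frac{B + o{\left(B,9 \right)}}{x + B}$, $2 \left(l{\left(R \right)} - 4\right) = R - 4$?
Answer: $- \frac{388738}{227} \approx -1712.5$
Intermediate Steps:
$l{\left(R \right)} = 2 + \frac{R}{2}$ ($l{\left(R \right)} = 4 + \frac{R - 4}{2} = 4 + \frac{-4 + R}{2} = 4 + \left(-2 + \frac{R}{2}\right) = 2 + \frac{R}{2}$)
$o{\left(j,r \right)} = 2 + \frac{j}{2} - r$ ($o{\left(j,r \right)} = \left(2 + \frac{j}{2}\right) - r = 2 + \frac{j}{2} - r$)
$w{\left(B,x \right)} = \frac{-7 + \frac{3 B}{2}}{B + x}$ ($w{\left(B,x \right)} = \frac{B + \left(2 + \frac{B}{2} - 9\right)}{x + B} = \frac{B + \left(2 + \frac{B}{2} - 9\right)}{B + x} = \frac{B + \left(-7 + \frac{B}{2}\right)}{B + x} = \frac{-7 + \frac{3 B}{2}}{B + x}$)
$h{\left(V \right)} = 4 V$ ($h{\left(V \right)} = V \left(6 - 2\right) = V 4 = 4 V$)
$h{\left(-427 \right)} - \frac{1}{w{\left(-71,-440 \right)}} = 4 \left(-427\right) - \frac{1}{\frac{1}{-71 - 440} \left(-7 + \frac{3}{2} \left(-71\right)\right)} = -1708 - \frac{1}{\frac{1}{-511} \left(-7 - \frac{213}{2}\right)} = -1708 - \frac{1}{\left(- \frac{1}{511}\right) \left(- \frac{227}{2}\right)} = -1708 - \frac{1}{\frac{227}{1022}} = -1708 - \frac{1022}{227} = - \frac{388738}{227}$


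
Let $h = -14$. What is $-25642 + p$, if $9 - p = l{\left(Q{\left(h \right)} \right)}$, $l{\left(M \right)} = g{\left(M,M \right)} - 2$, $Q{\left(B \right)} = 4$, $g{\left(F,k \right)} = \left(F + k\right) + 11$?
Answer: $-25650$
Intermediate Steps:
$g{\left(F,k \right)} = 11 + F + k$
$l{\left(M \right)} = 9 + 2 M$ ($l{\left(M \right)} = \left(11 + M + M\right) - 2 = \left(11 + 2 M\right) - 2 = 9 + 2 M$)
$p = -8$ ($p = 9 - \left(9 + 2 \cdot 4\right) = 9 - \left(9 + 8\right) = 9 - 17 = -8$)
$-25642 + p = -25642 - 8 = -25650$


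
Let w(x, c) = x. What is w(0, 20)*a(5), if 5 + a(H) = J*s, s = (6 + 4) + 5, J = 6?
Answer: 0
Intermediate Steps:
s = 15 (s = 10 + 5 = 15)
a(H) = 85 (a(H) = -5 + 6*15 = -5 + 90 = 85)
w(0, 20)*a(5) = 0*85 = 0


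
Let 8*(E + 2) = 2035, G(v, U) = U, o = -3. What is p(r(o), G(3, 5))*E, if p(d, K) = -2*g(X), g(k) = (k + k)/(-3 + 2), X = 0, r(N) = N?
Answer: 0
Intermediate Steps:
E = 2019/8 (E = -2 + (1/8)*2035 = -2 + 2035/8 = 2019/8 ≈ 252.38)
g(k) = -2*k (g(k) = (2*k)/(-1) = (2*k)*(-1) = -2*k)
p(d, K) = 0 (p(d, K) = -(-4)*0 = -2*0 = 0)
p(r(o), G(3, 5))*E = 0*(2019/8) = 0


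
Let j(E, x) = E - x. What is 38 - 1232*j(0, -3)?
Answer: -3658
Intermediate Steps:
38 - 1232*j(0, -3) = 38 - 1232*(0 - 1*(-3)) = 38 - 1232*(0 + 3) = 38 - 1232*3 = 38 - 154*24 = 38 - 3696 = -3658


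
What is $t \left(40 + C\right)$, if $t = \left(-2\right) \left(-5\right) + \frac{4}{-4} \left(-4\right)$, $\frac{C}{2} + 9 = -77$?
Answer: $-1848$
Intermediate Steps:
$C = -172$ ($C = -18 + 2 \left(-77\right) = -18 - 154 = -172$)
$t = 14$ ($t = 10 + 4 \left(- \frac{1}{4}\right) \left(-4\right) = 10 - -4 = 10 + 4 = 14$)
$t \left(40 + C\right) = 14 \left(40 - 172\right) = 14 \left(-132\right) = -1848$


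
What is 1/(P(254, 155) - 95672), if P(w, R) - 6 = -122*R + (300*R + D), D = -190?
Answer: -1/68266 ≈ -1.4649e-5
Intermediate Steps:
P(w, R) = -184 + 178*R (P(w, R) = 6 + (-122*R + (300*R - 190)) = 6 + (-122*R + (-190 + 300*R)) = 6 + (-190 + 178*R) = -184 + 178*R)
1/(P(254, 155) - 95672) = 1/((-184 + 178*155) - 95672) = 1/((-184 + 27590) - 95672) = 1/(27406 - 95672) = 1/(-68266) = -1/68266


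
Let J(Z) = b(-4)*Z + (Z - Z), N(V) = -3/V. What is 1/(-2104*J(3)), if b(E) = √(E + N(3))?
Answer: I*√5/31560 ≈ 7.0851e-5*I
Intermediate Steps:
b(E) = √(-1 + E) (b(E) = √(E - 3/3) = √(E - 3*⅓) = √(E - 1) = √(-1 + E))
J(Z) = I*Z*√5 (J(Z) = √(-1 - 4)*Z + (Z - Z) = √(-5)*Z + 0 = (I*√5)*Z + 0 = I*Z*√5 + 0 = I*Z*√5)
1/(-2104*J(3)) = 1/(-2104*I*3*√5) = 1/(-6312*I*√5) = I*√5/31560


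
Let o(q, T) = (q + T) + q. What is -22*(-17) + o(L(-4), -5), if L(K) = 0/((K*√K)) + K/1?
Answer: 361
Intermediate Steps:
L(K) = K (L(K) = 0/(K^(3/2)) + K*1 = 0/K^(3/2) + K = 0 + K = K)
o(q, T) = T + 2*q (o(q, T) = (T + q) + q = T + 2*q)
-22*(-17) + o(L(-4), -5) = -22*(-17) + (-5 + 2*(-4)) = 374 + (-5 - 8) = 374 - 13 = 361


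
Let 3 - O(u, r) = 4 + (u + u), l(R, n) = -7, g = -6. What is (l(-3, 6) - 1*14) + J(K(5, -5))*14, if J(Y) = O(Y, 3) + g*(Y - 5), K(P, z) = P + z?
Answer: 385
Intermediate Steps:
O(u, r) = -1 - 2*u (O(u, r) = 3 - (4 + (u + u)) = 3 - (4 + 2*u) = 3 + (-4 - 2*u) = -1 - 2*u)
J(Y) = 29 - 8*Y (J(Y) = (-1 - 2*Y) - 6*(Y - 5) = (-1 - 2*Y) - 6*(-5 + Y) = (-1 - 2*Y) + (30 - 6*Y) = 29 - 8*Y)
(l(-3, 6) - 1*14) + J(K(5, -5))*14 = (-7 - 1*14) + (29 - 8*(5 - 5))*14 = (-7 - 14) + (29 - 8*0)*14 = -21 + (29 + 0)*14 = -21 + 29*14 = -21 + 406 = 385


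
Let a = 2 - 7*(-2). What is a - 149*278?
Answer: -41406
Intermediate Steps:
a = 16 (a = 2 + 14 = 16)
a - 149*278 = 16 - 149*278 = 16 - 41422 = -41406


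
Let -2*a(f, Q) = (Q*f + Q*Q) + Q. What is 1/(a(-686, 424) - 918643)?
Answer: -1/863311 ≈ -1.1583e-6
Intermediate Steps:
a(f, Q) = -Q/2 - Q**2/2 - Q*f/2 (a(f, Q) = -((Q*f + Q*Q) + Q)/2 = -((Q*f + Q**2) + Q)/2 = -((Q**2 + Q*f) + Q)/2 = -(Q + Q**2 + Q*f)/2 = -Q/2 - Q**2/2 - Q*f/2)
1/(a(-686, 424) - 918643) = 1/(-1/2*424*(1 + 424 - 686) - 918643) = 1/(-1/2*424*(-261) - 918643) = 1/(55332 - 918643) = 1/(-863311) = -1/863311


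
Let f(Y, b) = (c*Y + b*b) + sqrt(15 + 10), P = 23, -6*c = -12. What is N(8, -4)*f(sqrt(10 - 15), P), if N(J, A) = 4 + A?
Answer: 0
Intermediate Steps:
c = 2 (c = -1/6*(-12) = 2)
f(Y, b) = 5 + b**2 + 2*Y (f(Y, b) = (2*Y + b*b) + sqrt(15 + 10) = (2*Y + b**2) + sqrt(25) = (b**2 + 2*Y) + 5 = 5 + b**2 + 2*Y)
N(8, -4)*f(sqrt(10 - 15), P) = (4 - 4)*(5 + 23**2 + 2*sqrt(10 - 15)) = 0*(5 + 529 + 2*sqrt(-5)) = 0*(5 + 529 + 2*(I*sqrt(5))) = 0*(5 + 529 + 2*I*sqrt(5)) = 0*(534 + 2*I*sqrt(5)) = 0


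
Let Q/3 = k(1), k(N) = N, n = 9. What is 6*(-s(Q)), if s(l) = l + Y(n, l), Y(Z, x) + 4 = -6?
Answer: 42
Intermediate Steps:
Y(Z, x) = -10 (Y(Z, x) = -4 - 6 = -10)
Q = 3 (Q = 3*1 = 3)
s(l) = -10 + l (s(l) = l - 10 = -10 + l)
6*(-s(Q)) = 6*(-(-10 + 3)) = 6*(-1*(-7)) = 6*7 = 42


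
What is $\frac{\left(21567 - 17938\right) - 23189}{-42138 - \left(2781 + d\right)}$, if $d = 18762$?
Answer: $\frac{6520}{21227} \approx 0.30716$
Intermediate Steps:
$\frac{\left(21567 - 17938\right) - 23189}{-42138 - \left(2781 + d\right)} = \frac{\left(21567 - 17938\right) - 23189}{-42138 + \left(\left(\left(-58\right) 48 + 3\right) - 18762\right)} = \frac{\left(21567 - 17938\right) - 23189}{-42138 + \left(\left(-2784 + 3\right) - 18762\right)} = \frac{3629 - 23189}{-42138 - 21543} = - \frac{19560}{-42138 - 21543} = - \frac{19560}{-63681} = \left(-19560\right) \left(- \frac{1}{63681}\right) = \frac{6520}{21227}$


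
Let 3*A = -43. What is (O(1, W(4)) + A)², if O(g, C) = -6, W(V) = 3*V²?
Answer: 3721/9 ≈ 413.44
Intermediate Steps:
A = -43/3 (A = (⅓)*(-43) = -43/3 ≈ -14.333)
(O(1, W(4)) + A)² = (-6 - 43/3)² = (-61/3)² = 3721/9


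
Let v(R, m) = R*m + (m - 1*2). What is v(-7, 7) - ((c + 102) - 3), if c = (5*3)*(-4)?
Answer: -83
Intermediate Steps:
v(R, m) = -2 + m + R*m (v(R, m) = R*m + (m - 2) = R*m + (-2 + m) = -2 + m + R*m)
c = -60 (c = 15*(-4) = -60)
v(-7, 7) - ((c + 102) - 3) = (-2 + 7 - 7*7) - ((-60 + 102) - 3) = (-2 + 7 - 49) - (42 - 3) = -44 - 1*39 = -44 - 39 = -83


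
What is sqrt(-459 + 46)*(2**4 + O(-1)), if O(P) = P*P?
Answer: 17*I*sqrt(413) ≈ 345.48*I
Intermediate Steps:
O(P) = P**2
sqrt(-459 + 46)*(2**4 + O(-1)) = sqrt(-459 + 46)*(2**4 + (-1)**2) = sqrt(-413)*(16 + 1) = (I*sqrt(413))*17 = 17*I*sqrt(413)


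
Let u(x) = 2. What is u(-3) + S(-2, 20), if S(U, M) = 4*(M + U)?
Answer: 74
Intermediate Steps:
S(U, M) = 4*M + 4*U
u(-3) + S(-2, 20) = 2 + (4*20 + 4*(-2)) = 2 + (80 - 8) = 2 + 72 = 74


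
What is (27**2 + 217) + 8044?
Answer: 8990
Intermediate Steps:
(27**2 + 217) + 8044 = (729 + 217) + 8044 = 946 + 8044 = 8990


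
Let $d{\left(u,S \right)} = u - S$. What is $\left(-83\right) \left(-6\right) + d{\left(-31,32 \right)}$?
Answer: $435$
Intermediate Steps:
$\left(-83\right) \left(-6\right) + d{\left(-31,32 \right)} = \left(-83\right) \left(-6\right) - 63 = 498 - 63 = 435$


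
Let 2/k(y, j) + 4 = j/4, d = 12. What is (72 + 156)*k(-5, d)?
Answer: -456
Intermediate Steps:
k(y, j) = 2/(-4 + j/4)
(72 + 156)*k(-5, d) = (72 + 156)*(8/(-16 + 12)) = 228*(8/(-4)) = 228*(8*(-¼)) = 228*(-2) = -456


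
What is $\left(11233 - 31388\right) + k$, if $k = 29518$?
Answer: $9363$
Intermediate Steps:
$\left(11233 - 31388\right) + k = \left(11233 - 31388\right) + 29518 = -20155 + 29518 = 9363$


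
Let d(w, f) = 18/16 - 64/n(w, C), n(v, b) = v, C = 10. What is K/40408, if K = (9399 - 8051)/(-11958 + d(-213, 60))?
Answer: -287124/102909089153 ≈ -2.7901e-6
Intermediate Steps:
d(w, f) = 9/8 - 64/w (d(w, f) = 18/16 - 64/w = 18*(1/16) - 64/w = 9/8 - 64/w)
K = -2296992/20374003 (K = (9399 - 8051)/(-11958 + (9/8 - 64/(-213))) = 1348/(-11958 + (9/8 - 64*(-1/213))) = 1348/(-11958 + (9/8 + 64/213)) = 1348/(-11958 + 2429/1704) = 1348/(-20374003/1704) = 1348*(-1704/20374003) = -2296992/20374003 ≈ -0.11274)
K/40408 = -2296992/20374003/40408 = -2296992/20374003*1/40408 = -287124/102909089153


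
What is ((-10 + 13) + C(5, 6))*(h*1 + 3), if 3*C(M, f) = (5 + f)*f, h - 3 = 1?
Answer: 175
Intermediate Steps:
h = 4 (h = 3 + 1 = 4)
C(M, f) = f*(5 + f)/3 (C(M, f) = ((5 + f)*f)/3 = (f*(5 + f))/3 = f*(5 + f)/3)
((-10 + 13) + C(5, 6))*(h*1 + 3) = ((-10 + 13) + (1/3)*6*(5 + 6))*(4*1 + 3) = (3 + (1/3)*6*11)*(4 + 3) = (3 + 22)*7 = 25*7 = 175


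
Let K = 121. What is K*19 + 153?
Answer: 2452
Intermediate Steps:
K*19 + 153 = 121*19 + 153 = 2299 + 153 = 2452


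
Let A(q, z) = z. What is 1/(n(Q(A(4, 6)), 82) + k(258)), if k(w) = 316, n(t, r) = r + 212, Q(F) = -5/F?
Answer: 1/610 ≈ 0.0016393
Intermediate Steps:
n(t, r) = 212 + r
1/(n(Q(A(4, 6)), 82) + k(258)) = 1/((212 + 82) + 316) = 1/(294 + 316) = 1/610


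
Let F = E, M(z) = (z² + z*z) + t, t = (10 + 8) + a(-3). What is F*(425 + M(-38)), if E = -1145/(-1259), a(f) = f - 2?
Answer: 3808270/1259 ≈ 3024.8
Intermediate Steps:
a(f) = -2 + f
E = 1145/1259 (E = -1145*(-1/1259) = 1145/1259 ≈ 0.90945)
t = 13 (t = (10 + 8) + (-2 - 3) = 18 - 5 = 13)
M(z) = 13 + 2*z² (M(z) = (z² + z*z) + 13 = (z² + z²) + 13 = 2*z² + 13 = 13 + 2*z²)
F = 1145/1259 ≈ 0.90945
F*(425 + M(-38)) = 1145*(425 + (13 + 2*(-38)²))/1259 = 1145*(425 + (13 + 2*1444))/1259 = 1145*(425 + (13 + 2888))/1259 = 1145*(425 + 2901)/1259 = (1145/1259)*3326 = 3808270/1259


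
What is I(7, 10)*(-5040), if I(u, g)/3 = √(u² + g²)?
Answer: -15120*√149 ≈ -1.8456e+5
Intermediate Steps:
I(u, g) = 3*√(g² + u²) (I(u, g) = 3*√(u² + g²) = 3*√(g² + u²))
I(7, 10)*(-5040) = (3*√(10² + 7²))*(-5040) = (3*√(100 + 49))*(-5040) = (3*√149)*(-5040) = -15120*√149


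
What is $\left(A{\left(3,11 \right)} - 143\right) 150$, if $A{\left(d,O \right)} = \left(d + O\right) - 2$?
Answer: $-19650$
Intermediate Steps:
$A{\left(d,O \right)} = -2 + O + d$ ($A{\left(d,O \right)} = \left(O + d\right) - 2 = -2 + O + d$)
$\left(A{\left(3,11 \right)} - 143\right) 150 = \left(\left(-2 + 11 + 3\right) - 143\right) 150 = \left(12 - 143\right) 150 = \left(-131\right) 150 = -19650$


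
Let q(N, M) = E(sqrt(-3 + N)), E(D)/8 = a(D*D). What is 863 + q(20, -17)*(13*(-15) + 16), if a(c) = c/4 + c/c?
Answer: -6655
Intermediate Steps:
a(c) = 1 + c/4 (a(c) = c*(1/4) + 1 = c/4 + 1 = 1 + c/4)
E(D) = 8 + 2*D**2 (E(D) = 8*(1 + (D*D)/4) = 8*(1 + D**2/4) = 8 + 2*D**2)
q(N, M) = 2 + 2*N (q(N, M) = 8 + 2*(sqrt(-3 + N))**2 = 8 + 2*(-3 + N) = 8 + (-6 + 2*N) = 2 + 2*N)
863 + q(20, -17)*(13*(-15) + 16) = 863 + (2 + 2*20)*(13*(-15) + 16) = 863 + (2 + 40)*(-195 + 16) = 863 + 42*(-179) = 863 - 7518 = -6655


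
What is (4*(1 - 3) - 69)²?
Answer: 5929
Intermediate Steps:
(4*(1 - 3) - 69)² = (4*(-2) - 69)² = (-8 - 69)² = (-77)² = 5929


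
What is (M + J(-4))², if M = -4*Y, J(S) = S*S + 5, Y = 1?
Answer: 289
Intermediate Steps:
J(S) = 5 + S² (J(S) = S² + 5 = 5 + S²)
M = -4 (M = -4*1 = -4)
(M + J(-4))² = (-4 + (5 + (-4)²))² = (-4 + (5 + 16))² = (-4 + 21)² = 17² = 289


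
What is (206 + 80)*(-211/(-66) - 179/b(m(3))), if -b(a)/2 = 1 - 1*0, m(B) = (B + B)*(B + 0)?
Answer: 79534/3 ≈ 26511.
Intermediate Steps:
m(B) = 2*B**2 (m(B) = (2*B)*B = 2*B**2)
b(a) = -2 (b(a) = -2*(1 - 1*0) = -2*(1 + 0) = -2*1 = -2)
(206 + 80)*(-211/(-66) - 179/b(m(3))) = (206 + 80)*(-211/(-66) - 179/(-2)) = 286*(-211*(-1/66) - 179*(-1/2)) = 286*(211/66 + 179/2) = 286*(3059/33) = 79534/3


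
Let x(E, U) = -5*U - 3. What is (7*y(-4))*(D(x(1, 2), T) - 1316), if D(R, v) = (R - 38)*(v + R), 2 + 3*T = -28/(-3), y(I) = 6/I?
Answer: 16331/2 ≈ 8165.5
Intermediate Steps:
T = 22/9 (T = -⅔ + (-28/(-3))/3 = -⅔ + (-28*(-⅓))/3 = -⅔ + (⅓)*(28/3) = -⅔ + 28/9 = 22/9 ≈ 2.4444)
x(E, U) = -3 - 5*U
D(R, v) = (-38 + R)*(R + v)
(7*y(-4))*(D(x(1, 2), T) - 1316) = (7*(6/(-4)))*(((-3 - 5*2)² - 38*(-3 - 5*2) - 38*22/9 + (-3 - 5*2)*(22/9)) - 1316) = (7*(6*(-¼)))*(((-3 - 10)² - 38*(-3 - 10) - 836/9 + (-3 - 10)*(22/9)) - 1316) = (7*(-3/2))*(((-13)² - 38*(-13) - 836/9 - 13*22/9) - 1316) = -21*((169 + 494 - 836/9 - 286/9) - 1316)/2 = -21*(1615/3 - 1316)/2 = -21/2*(-2333/3) = 16331/2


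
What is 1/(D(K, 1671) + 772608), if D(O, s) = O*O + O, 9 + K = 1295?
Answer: 1/2427690 ≈ 4.1191e-7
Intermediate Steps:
K = 1286 (K = -9 + 1295 = 1286)
D(O, s) = O + O² (D(O, s) = O² + O = O + O²)
1/(D(K, 1671) + 772608) = 1/(1286*(1 + 1286) + 772608) = 1/(1286*1287 + 772608) = 1/(1655082 + 772608) = 1/2427690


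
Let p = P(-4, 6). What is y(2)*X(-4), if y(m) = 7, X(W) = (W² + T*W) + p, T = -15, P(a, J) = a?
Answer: 504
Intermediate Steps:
p = -4
X(W) = -4 + W² - 15*W (X(W) = (W² - 15*W) - 4 = -4 + W² - 15*W)
y(2)*X(-4) = 7*(-4 + (-4)² - 15*(-4)) = 7*(-4 + 16 + 60) = 7*72 = 504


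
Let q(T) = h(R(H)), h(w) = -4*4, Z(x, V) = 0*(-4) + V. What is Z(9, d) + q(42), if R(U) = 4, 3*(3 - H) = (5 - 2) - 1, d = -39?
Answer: -55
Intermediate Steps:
Z(x, V) = V (Z(x, V) = 0 + V = V)
H = 7/3 (H = 3 - ((5 - 2) - 1)/3 = 3 - (3 - 1)/3 = 3 - ⅓*2 = 3 - ⅔ = 7/3 ≈ 2.3333)
h(w) = -16
q(T) = -16
Z(9, d) + q(42) = -39 - 16 = -55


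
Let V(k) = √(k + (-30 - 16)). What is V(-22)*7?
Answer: 14*I*√17 ≈ 57.724*I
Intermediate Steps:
V(k) = √(-46 + k) (V(k) = √(k - 46) = √(-46 + k))
V(-22)*7 = √(-46 - 22)*7 = √(-68)*7 = (2*I*√17)*7 = 14*I*√17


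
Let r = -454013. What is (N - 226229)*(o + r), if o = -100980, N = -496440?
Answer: 401076236317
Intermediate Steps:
(N - 226229)*(o + r) = (-496440 - 226229)*(-100980 - 454013) = -722669*(-554993) = 401076236317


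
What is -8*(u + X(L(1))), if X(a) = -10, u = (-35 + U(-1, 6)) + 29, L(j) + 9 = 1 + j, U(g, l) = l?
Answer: 80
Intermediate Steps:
L(j) = -8 + j (L(j) = -9 + (1 + j) = -8 + j)
u = 0 (u = (-35 + 6) + 29 = -29 + 29 = 0)
-8*(u + X(L(1))) = -8*(0 - 10) = -8*(-10) = 80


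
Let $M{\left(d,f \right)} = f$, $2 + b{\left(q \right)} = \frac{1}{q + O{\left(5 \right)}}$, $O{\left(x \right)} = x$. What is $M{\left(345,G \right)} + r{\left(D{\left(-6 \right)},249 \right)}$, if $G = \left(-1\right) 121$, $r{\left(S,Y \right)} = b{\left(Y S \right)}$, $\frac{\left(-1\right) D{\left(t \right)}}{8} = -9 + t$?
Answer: $- \frac{3675854}{29885} \approx -123.0$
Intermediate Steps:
$D{\left(t \right)} = 72 - 8 t$ ($D{\left(t \right)} = - 8 \left(-9 + t\right) = 72 - 8 t$)
$b{\left(q \right)} = -2 + \frac{1}{5 + q}$ ($b{\left(q \right)} = -2 + \frac{1}{q + 5} = -2 + \frac{1}{5 + q}$)
$r{\left(S,Y \right)} = \frac{-9 - 2 S Y}{5 + S Y}$ ($r{\left(S,Y \right)} = \frac{-9 - 2 Y S}{5 + Y S} = \frac{-9 - 2 S Y}{5 + S Y}$)
$G = -121$
$M{\left(345,G \right)} + r{\left(D{\left(-6 \right)},249 \right)} = -121 + \frac{-9 - 2 \left(72 - -48\right) 249}{5 + \left(72 - -48\right) 249} = -121 + \frac{-9 - 2 \left(72 + 48\right) 249}{5 + \left(72 + 48\right) 249} = -121 + \frac{-9 - 240 \cdot 249}{5 + 120 \cdot 249} = -121 + \frac{-9 - 59760}{5 + 29880} = -121 + \frac{1}{29885} \left(-59769\right) = -121 - \frac{59769}{29885} = - \frac{3675854}{29885}$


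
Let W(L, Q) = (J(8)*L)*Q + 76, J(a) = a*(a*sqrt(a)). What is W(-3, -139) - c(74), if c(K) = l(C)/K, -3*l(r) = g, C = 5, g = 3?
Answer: 5625/74 + 53376*sqrt(2) ≈ 75561.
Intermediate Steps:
l(r) = -1 (l(r) = -1/3*3 = -1)
J(a) = a**(5/2) (J(a) = a*a**(3/2) = a**(5/2))
W(L, Q) = 76 + 128*L*Q*sqrt(2) (W(L, Q) = (8**(5/2)*L)*Q + 76 = ((128*sqrt(2))*L)*Q + 76 = (128*L*sqrt(2))*Q + 76 = 128*L*Q*sqrt(2) + 76 = 76 + 128*L*Q*sqrt(2))
c(K) = -1/K
W(-3, -139) - c(74) = (76 + 128*(-3)*(-139)*sqrt(2)) - (-1)/74 = (76 + 53376*sqrt(2)) - (-1)/74 = (76 + 53376*sqrt(2)) - 1*(-1/74) = (76 + 53376*sqrt(2)) + 1/74 = 5625/74 + 53376*sqrt(2)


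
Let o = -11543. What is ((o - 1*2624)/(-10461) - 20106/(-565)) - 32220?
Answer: -190216849079/5910465 ≈ -32183.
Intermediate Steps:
((o - 1*2624)/(-10461) - 20106/(-565)) - 32220 = ((-11543 - 1*2624)/(-10461) - 20106/(-565)) - 32220 = ((-11543 - 2624)*(-1/10461) - 20106*(-1/565)) - 32220 = (-14167*(-1/10461) + 20106/565) - 32220 = (14167/10461 + 20106/565) - 32220 = 218333221/5910465 - 32220 = -190216849079/5910465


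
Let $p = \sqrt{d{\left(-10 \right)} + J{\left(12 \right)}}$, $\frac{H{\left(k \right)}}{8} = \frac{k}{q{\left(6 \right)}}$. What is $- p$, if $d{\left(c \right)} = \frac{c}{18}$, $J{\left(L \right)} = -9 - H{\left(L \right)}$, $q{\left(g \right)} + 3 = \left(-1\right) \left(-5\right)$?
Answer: $- \frac{i \sqrt{518}}{3} \approx - 7.5865 i$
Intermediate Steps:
$q{\left(g \right)} = 2$ ($q{\left(g \right)} = -3 - -5 = -3 + 5 = 2$)
$H{\left(k \right)} = 4 k$ ($H{\left(k \right)} = 8 \frac{k}{2} = 4 k$)
$J{\left(L \right)} = -9 - 4 L$
$d{\left(c \right)} = \frac{c}{18}$ ($d{\left(c \right)} = c \frac{1}{18} = \frac{c}{18}$)
$p = \frac{i \sqrt{518}}{3}$ ($p = \sqrt{\frac{1}{18} \left(-10\right) - 57} = \sqrt{- \frac{5}{9} - 57} = \sqrt{- \frac{518}{9}} = \frac{i \sqrt{518}}{3} \approx 7.5865 i$)
$- p = - \frac{i \sqrt{518}}{3}$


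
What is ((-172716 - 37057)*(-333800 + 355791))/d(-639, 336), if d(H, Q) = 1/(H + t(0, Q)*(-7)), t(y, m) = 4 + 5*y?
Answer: 3076949734681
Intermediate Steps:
d(H, Q) = 1/(-28 + H) (d(H, Q) = 1/(H + (4 + 5*0)*(-7)) = 1/(H + (4 + 0)*(-7)) = 1/(H + 4*(-7)) = 1/(H - 28) = 1/(-28 + H))
((-172716 - 37057)*(-333800 + 355791))/d(-639, 336) = ((-172716 - 37057)*(-333800 + 355791))/(1/(-28 - 639)) = (-209773*21991)/(1/(-667)) = -4613118043/(-1/667) = -4613118043*(-667) = 3076949734681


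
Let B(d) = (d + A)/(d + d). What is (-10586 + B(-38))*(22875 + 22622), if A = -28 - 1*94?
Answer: -9149173718/19 ≈ -4.8154e+8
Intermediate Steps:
A = -122 (A = -28 - 94 = -122)
B(d) = (-122 + d)/(2*d) (B(d) = (d - 122)/(d + d) = (-122 + d)/((2*d)) = (-122 + d)*(1/(2*d)) = (-122 + d)/(2*d))
(-10586 + B(-38))*(22875 + 22622) = (-10586 + (½)*(-122 - 38)/(-38))*(22875 + 22622) = (-10586 + (½)*(-1/38)*(-160))*45497 = (-10586 + 40/19)*45497 = -201094/19*45497 = -9149173718/19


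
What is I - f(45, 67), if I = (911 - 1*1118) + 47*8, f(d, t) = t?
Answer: 102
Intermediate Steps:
I = 169 (I = (911 - 1118) + 376 = -207 + 376 = 169)
I - f(45, 67) = 169 - 1*67 = 169 - 67 = 102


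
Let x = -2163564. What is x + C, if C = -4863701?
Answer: -7027265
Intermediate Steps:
x + C = -2163564 - 4863701 = -7027265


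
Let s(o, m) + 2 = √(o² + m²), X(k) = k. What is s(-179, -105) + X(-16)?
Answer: -18 + √43066 ≈ 189.52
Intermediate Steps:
s(o, m) = -2 + √(m² + o²) (s(o, m) = -2 + √(o² + m²) = -2 + √(m² + o²))
s(-179, -105) + X(-16) = (-2 + √((-105)² + (-179)²)) - 16 = (-2 + √(11025 + 32041)) - 16 = (-2 + √43066) - 16 = -18 + √43066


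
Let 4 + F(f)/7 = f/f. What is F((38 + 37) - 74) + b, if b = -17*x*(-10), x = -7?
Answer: -1211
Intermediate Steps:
b = -1190 (b = -17*(-7)*(-10) = 119*(-10) = -1190)
F(f) = -21 (F(f) = -28 + 7*(f/f) = -28 + 7*1 = -28 + 7 = -21)
F((38 + 37) - 74) + b = -21 - 1190 = -1211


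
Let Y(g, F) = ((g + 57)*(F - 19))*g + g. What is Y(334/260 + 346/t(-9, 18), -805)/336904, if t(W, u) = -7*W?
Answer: -11943608569777/11299103197200 ≈ -1.0570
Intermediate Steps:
Y(g, F) = g + g*(-19 + F)*(57 + g) (Y(g, F) = ((57 + g)*(-19 + F))*g + g = ((-19 + F)*(57 + g))*g + g = g*(-19 + F)*(57 + g) + g = g + g*(-19 + F)*(57 + g))
Y(334/260 + 346/t(-9, 18), -805)/336904 = ((334/260 + 346/((-7*(-9))))*(-1082 - 19*(334/260 + 346/((-7*(-9)))) + 57*(-805) - 805*(334/260 + 346/((-7*(-9))))))/336904 = ((334*(1/260) + 346/63)*(-1082 - 19*(334*(1/260) + 346/63) - 45885 - 805*(334*(1/260) + 346/63)))*(1/336904) = ((167/130 + 346*(1/63))*(-1082 - 19*(167/130 + 346*(1/63)) - 45885 - 805*(167/130 + 346*(1/63))))*(1/336904) = ((167/130 + 346/63)*(-1082 - 19*(167/130 + 346/63) - 45885 - 805*(167/130 + 346/63)))*(1/336904) = (55501*(-1082 - 19*55501/8190 - 45885 - 805*55501/8190)/8190)*(1/336904) = (55501*(-1082 - 1054519/8190 - 45885 - 1276523/234)/8190)*(1/336904) = ((55501/8190)*(-215196277/4095))*(1/336904) = -11943608569777/33538050*1/336904 = -11943608569777/11299103197200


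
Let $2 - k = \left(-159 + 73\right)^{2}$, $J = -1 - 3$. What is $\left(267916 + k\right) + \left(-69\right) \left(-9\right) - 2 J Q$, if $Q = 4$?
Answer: $280394$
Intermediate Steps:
$J = -4$ ($J = -1 - 3 = -4$)
$k = -7394$ ($k = 2 - \left(-159 + 73\right)^{2} = 2 - \left(-86\right)^{2} = 2 - 7396 = -7394$)
$\left(267916 + k\right) + \left(-69\right) \left(-9\right) - 2 J Q = \left(267916 - 7394\right) + \left(-69\right) \left(-9\right) \left(-2\right) \left(-4\right) 4 = 260522 + 621 \cdot 8 \cdot 4 = 260522 + 621 \cdot 32 = 260522 + 19872 = 280394$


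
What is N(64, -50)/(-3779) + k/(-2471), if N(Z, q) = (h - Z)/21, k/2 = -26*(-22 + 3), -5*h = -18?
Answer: -55898174/140068635 ≈ -0.39908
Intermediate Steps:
h = 18/5 (h = -⅕*(-18) = 18/5 ≈ 3.6000)
k = 988 (k = 2*(-26*(-22 + 3)) = 2*(-26*(-19)) = 2*494 = 988)
N(Z, q) = 6/35 - Z/21 (N(Z, q) = (18/5 - Z)/21 = (18/5 - Z)*(1/21) = 6/35 - Z/21)
N(64, -50)/(-3779) + k/(-2471) = (6/35 - 1/21*64)/(-3779) + 988/(-2471) = (6/35 - 64/21)*(-1/3779) + 988*(-1/2471) = -302/105*(-1/3779) - 988/2471 = 302/396795 - 988/2471 = -55898174/140068635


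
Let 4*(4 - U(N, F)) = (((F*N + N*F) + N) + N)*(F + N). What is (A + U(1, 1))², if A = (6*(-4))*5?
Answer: 13924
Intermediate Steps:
U(N, F) = 4 - (F + N)*(2*N + 2*F*N)/4 (U(N, F) = 4 - (((F*N + N*F) + N) + N)*(F + N)/4 = 4 - (((F*N + F*N) + N) + N)*(F + N)/4 = 4 - ((2*F*N + N) + N)*(F + N)/4 = 4 - ((N + 2*F*N) + N)*(F + N)/4 = 4 - (2*N + 2*F*N)*(F + N)/4 = 4 - (F + N)*(2*N + 2*F*N)/4)
A = -120 (A = -24*5 = -120)
(A + U(1, 1))² = (-120 + (4 - ½*1² - ½*1*1 - ½*1*1² - ½*1*1²))² = (-120 + (4 - ½*1 - ½ - ½*1*1 - ½*1*1))² = (-120 + (4 - ½ - ½ - ½ - ½))² = (-120 + 2)² = (-118)² = 13924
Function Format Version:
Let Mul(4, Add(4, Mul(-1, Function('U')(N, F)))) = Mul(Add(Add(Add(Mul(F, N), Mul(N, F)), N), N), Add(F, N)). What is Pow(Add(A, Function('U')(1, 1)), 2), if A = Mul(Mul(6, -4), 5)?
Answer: 13924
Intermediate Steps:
Function('U')(N, F) = Add(4, Mul(Rational(-1, 4), Add(F, N), Add(Mul(2, N), Mul(2, F, N)))) (Function('U')(N, F) = Add(4, Mul(Rational(-1, 4), Mul(Add(Add(Add(Mul(F, N), Mul(N, F)), N), N), Add(F, N)))) = Add(4, Mul(Rational(-1, 4), Mul(Add(Add(Add(Mul(F, N), Mul(F, N)), N), N), Add(F, N)))) = Add(4, Mul(Rational(-1, 4), Mul(Add(Add(Mul(2, F, N), N), N), Add(F, N)))) = Add(4, Mul(Rational(-1, 4), Mul(Add(Add(N, Mul(2, F, N)), N), Add(F, N)))) = Add(4, Mul(Rational(-1, 4), Mul(Add(Mul(2, N), Mul(2, F, N)), Add(F, N)))) = Add(4, Mul(Rational(-1, 4), Mul(Add(F, N), Add(Mul(2, N), Mul(2, F, N))))) = Add(4, Mul(Rational(-1, 4), Add(F, N), Add(Mul(2, N), Mul(2, F, N)))))
A = -120 (A = Mul(-24, 5) = -120)
Pow(Add(A, Function('U')(1, 1)), 2) = Pow(Add(-120, Add(4, Mul(Rational(-1, 2), Pow(1, 2)), Mul(Rational(-1, 2), 1, 1), Mul(Rational(-1, 2), 1, Pow(1, 2)), Mul(Rational(-1, 2), 1, Pow(1, 2)))), 2) = Pow(Add(-120, Add(4, Mul(Rational(-1, 2), 1), Rational(-1, 2), Mul(Rational(-1, 2), 1, 1), Mul(Rational(-1, 2), 1, 1))), 2) = Pow(Add(-120, Add(4, Rational(-1, 2), Rational(-1, 2), Rational(-1, 2), Rational(-1, 2))), 2) = Pow(Add(-120, 2), 2) = Pow(-118, 2) = 13924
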